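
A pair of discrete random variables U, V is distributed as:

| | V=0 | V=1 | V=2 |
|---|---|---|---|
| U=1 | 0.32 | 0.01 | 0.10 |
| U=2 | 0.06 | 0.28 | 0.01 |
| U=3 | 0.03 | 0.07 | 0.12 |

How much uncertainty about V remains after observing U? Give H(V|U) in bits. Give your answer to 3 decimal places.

Chain rule: H(V|U) = H(U,V) − H(U).
Marginals: p(U) = (0.4300, 0.3500, 0.2200), p(V) = (0.4100, 0.3600, 0.2300).
H(U,V) = 2.5362 bits; H(U) = 1.5342 bits.
H(V|U) = 2.5362 − 1.5342 = 1.002 bits.

1.002 bits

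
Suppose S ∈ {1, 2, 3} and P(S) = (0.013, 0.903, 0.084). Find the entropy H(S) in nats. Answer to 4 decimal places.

0.3567 nats

H(S) = −Σ p·ln p.
  −(0.013)·ln(0.013) = 0.05646
  −(0.903)·ln(0.903) = 0.09214
  −(0.084)·ln(0.084) = 0.20806
Sum: 0.05646 + 0.09214 + 0.20806 = 0.3567 nats.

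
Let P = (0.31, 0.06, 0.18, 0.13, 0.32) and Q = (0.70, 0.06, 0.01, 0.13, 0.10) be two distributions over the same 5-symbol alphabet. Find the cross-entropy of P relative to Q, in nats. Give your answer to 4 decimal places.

2.1104 nats

H(P,Q) = −Σ p·ln q.
  −0.31·ln(0.70) = 0.11057
  −0.06·ln(0.06) = 0.16880
  −0.18·ln(0.01) = 0.82893
  −0.13·ln(0.13) = 0.26523
  −0.32·ln(0.10) = 0.73683
H(P,Q) = 2.1104 nats.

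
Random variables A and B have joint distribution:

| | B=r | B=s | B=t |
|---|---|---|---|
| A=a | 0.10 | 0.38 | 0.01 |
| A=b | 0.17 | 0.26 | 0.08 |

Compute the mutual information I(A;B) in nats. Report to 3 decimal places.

0.051 nats

Marginals: p(A) = (0.4900, 0.5100), p(B) = (0.2700, 0.6400, 0.0900).
I(A;B) = H(A) + H(B) − H(A,B).
H(A) = 0.6929, H(B) = 0.8559, H(A,B) = 1.4975.
I(A;B) = 0.6929 + 0.8559 − 1.4975 = 0.051 nats.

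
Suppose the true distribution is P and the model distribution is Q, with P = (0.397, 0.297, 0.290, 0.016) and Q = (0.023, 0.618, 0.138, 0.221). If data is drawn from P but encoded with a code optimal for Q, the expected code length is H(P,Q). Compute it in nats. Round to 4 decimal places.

2.2390 nats

H(P,Q) = −Σ p·ln q.
  −0.397·ln(0.023) = 1.49759
  −0.297·ln(0.618) = 0.14294
  −0.290·ln(0.138) = 0.57435
  −0.016·ln(0.221) = 0.02415
H(P,Q) = 2.2390 nats.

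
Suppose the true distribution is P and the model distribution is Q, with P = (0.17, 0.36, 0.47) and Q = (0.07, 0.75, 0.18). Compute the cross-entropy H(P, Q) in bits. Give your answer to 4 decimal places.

1.9644 bits

H(P,Q) = −Σ p·log₂ q.
  −0.17·log₂(0.07) = 0.65221
  −0.36·log₂(0.75) = 0.14941
  −0.47·log₂(0.18) = 1.16275
H(P,Q) = 1.9644 bits.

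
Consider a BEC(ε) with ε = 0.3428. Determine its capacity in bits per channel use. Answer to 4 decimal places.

Binary erasure channel: capacity C = 1 − ε.
C = 1 − 0.3428 = 0.6572 bits per channel use.

0.6572 bits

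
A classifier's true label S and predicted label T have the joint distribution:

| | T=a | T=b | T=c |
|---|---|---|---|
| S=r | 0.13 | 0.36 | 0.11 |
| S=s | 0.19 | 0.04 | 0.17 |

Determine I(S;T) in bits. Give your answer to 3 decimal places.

Marginals: p(S) = (0.6000, 0.4000), p(T) = (0.3200, 0.4000, 0.2800).
I(S;T) = H(S) + H(T) − H(S,T).
H(S) = 0.9710, H(T) = 1.5690, H(S,T) = 2.3391.
I(S;T) = 0.9710 + 1.5690 − 2.3391 = 0.201 bits.

0.201 bits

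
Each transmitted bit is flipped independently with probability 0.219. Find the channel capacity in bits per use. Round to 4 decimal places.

0.2417 bits

Binary symmetric channel: C = 1 − h₂(ε) where h₂ is the binary entropy function.
h₂(0.219) = −0.219·log₂0.219 − 0.781·log₂0.781 = 0.7583.
C = 1 − 0.7583 = 0.2417 bits per channel use.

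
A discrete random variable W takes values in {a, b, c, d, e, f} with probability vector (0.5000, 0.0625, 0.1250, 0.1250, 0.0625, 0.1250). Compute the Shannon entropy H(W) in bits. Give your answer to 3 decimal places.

H(W) = −Σ p·log₂ p.
  −(0.5000)·log₂(0.5000) = 0.5000
  −(0.0625)·log₂(0.0625) = 0.2500
  −(0.1250)·log₂(0.1250) = 0.3750
  −(0.1250)·log₂(0.1250) = 0.3750
  −(0.0625)·log₂(0.0625) = 0.2500
  −(0.1250)·log₂(0.1250) = 0.3750
Sum: 0.5000 + 0.2500 + 0.3750 + 0.3750 + 0.2500 + 0.3750 = 2.125 bits.

2.125 bits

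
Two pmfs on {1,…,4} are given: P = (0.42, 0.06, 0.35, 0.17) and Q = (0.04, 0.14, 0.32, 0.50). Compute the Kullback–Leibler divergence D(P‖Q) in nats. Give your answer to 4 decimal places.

D(P‖Q) = Σ p·ln(p/q).
  0.42·ln(0.42/0.04) = 0.98758
  0.06·ln(0.06/0.14) = -0.05084
  0.35·ln(0.35/0.32) = 0.03136
  0.17·ln(0.17/0.50) = -0.18340
D(P‖Q) = 0.7847 nats.

0.7847 nats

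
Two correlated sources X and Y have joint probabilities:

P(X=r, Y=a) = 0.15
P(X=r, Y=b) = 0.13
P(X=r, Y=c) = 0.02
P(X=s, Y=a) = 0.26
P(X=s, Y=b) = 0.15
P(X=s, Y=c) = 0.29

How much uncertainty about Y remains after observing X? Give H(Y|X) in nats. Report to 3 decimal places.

1.011 nats

Marginals: p(X) = (0.3000, 0.7000), p(Y) = (0.4100, 0.2800, 0.3100).
H(Y|X) = Σ p(X) · H(Y|X=·).
  X=r: p=0.3000, H(Y|X=r) = 0.8895
  X=s: p=0.7000, H(Y|X=s) = 1.0630
Weighted sum = 1.011 nats.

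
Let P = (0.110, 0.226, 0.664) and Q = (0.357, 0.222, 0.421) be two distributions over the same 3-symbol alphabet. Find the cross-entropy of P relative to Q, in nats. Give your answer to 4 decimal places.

1.0279 nats

H(P,Q) = −Σ p·ln q.
  −0.110·ln(0.357) = 0.11330
  −0.226·ln(0.222) = 0.34015
  −0.664·ln(0.421) = 0.57444
H(P,Q) = 1.0279 nats.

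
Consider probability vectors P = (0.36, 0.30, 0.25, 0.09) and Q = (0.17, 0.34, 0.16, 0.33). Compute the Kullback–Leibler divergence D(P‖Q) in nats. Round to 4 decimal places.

D(P‖Q) = Σ p·ln(p/q).
  0.36·ln(0.36/0.17) = 0.27011
  0.30·ln(0.30/0.34) = -0.03755
  0.25·ln(0.25/0.16) = 0.11157
  0.09·ln(0.09/0.33) = -0.11694
D(P‖Q) = 0.2272 nats.

0.2272 nats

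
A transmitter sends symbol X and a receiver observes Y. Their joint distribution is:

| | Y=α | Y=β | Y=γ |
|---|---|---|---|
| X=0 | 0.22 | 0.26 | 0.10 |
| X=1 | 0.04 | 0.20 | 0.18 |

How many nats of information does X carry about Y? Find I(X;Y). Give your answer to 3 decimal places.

0.071 nats

Marginals: p(X) = (0.5800, 0.4200), p(Y) = (0.2600, 0.4600, 0.2800).
I(X;Y) = H(X) + H(Y) − H(X,Y).
H(X) = 0.6803, H(Y) = 1.0639, H(X,Y) = 1.6729.
I(X;Y) = 0.6803 + 1.0639 − 1.6729 = 0.071 nats.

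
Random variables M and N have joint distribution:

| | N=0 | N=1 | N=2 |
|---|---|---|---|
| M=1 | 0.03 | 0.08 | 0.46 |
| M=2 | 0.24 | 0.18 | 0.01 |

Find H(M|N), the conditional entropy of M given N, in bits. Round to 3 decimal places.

0.437 bits

Chain rule: H(M|N) = H(M,N) − H(N).
Marginals: p(M) = (0.5700, 0.4300), p(N) = (0.2700, 0.2600, 0.4700).
H(M,N) = 1.9645 bits; H(N) = 1.5273 bits.
H(M|N) = 1.9645 − 1.5273 = 0.437 bits.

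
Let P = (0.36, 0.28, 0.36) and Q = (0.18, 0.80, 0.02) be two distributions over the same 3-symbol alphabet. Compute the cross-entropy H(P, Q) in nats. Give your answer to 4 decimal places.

2.0881 nats

H(P,Q) = −Σ p·ln q.
  −0.36·ln(0.18) = 0.61733
  −0.28·ln(0.80) = 0.06248
  −0.36·ln(0.02) = 1.40833
H(P,Q) = 2.0881 nats.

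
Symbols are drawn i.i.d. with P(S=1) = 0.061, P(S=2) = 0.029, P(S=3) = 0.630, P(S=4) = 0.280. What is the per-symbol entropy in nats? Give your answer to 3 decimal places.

H(S) = −Σ p·ln p.
  −(0.061)·ln(0.061) = 0.1706
  −(0.029)·ln(0.029) = 0.1027
  −(0.630)·ln(0.630) = 0.2911
  −(0.280)·ln(0.280) = 0.3564
Sum: 0.1706 + 0.1027 + 0.2911 + 0.3564 = 0.921 nats.

0.921 nats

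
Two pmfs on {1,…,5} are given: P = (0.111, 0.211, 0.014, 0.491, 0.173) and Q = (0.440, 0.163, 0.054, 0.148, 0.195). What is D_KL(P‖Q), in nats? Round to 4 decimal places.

0.4508 nats

D(P‖Q) = Σ p·ln(p/q).
  0.111·ln(0.111/0.440) = -0.15287
  0.211·ln(0.211/0.163) = 0.05446
  0.014·ln(0.014/0.054) = -0.01890
  0.491·ln(0.491/0.148) = 0.58882
  0.173·ln(0.173/0.195) = -0.02071
D(P‖Q) = 0.4508 nats.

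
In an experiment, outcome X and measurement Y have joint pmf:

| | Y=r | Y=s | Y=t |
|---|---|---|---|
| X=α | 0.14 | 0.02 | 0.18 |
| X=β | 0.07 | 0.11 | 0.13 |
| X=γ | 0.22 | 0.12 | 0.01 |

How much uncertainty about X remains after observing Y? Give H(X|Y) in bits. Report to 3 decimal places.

1.321 bits

Marginals: p(X) = (0.3400, 0.3100, 0.3500), p(Y) = (0.4300, 0.2500, 0.3200).
H(X|Y) = Σ p(Y) · H(X|Y=·).
  Y=r: p=0.4300, H(X|Y=r) = 1.4481
  Y=s: p=0.2500, H(X|Y=s) = 1.3209
  Y=t: p=0.3200, H(X|Y=t) = 1.1511
Weighted sum = 1.321 bits.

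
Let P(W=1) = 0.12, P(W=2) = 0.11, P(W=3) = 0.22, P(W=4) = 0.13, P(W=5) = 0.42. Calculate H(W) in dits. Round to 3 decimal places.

H(W) = −Σ p·log₁₀ p.
  −(0.12)·log₁₀(0.12) = 0.1105
  −(0.11)·log₁₀(0.11) = 0.1054
  −(0.22)·log₁₀(0.22) = 0.1447
  −(0.13)·log₁₀(0.13) = 0.1152
  −(0.42)·log₁₀(0.42) = 0.1582
Sum: 0.1105 + 0.1054 + 0.1447 + 0.1152 + 0.1582 = 0.634 dits.

0.634 dits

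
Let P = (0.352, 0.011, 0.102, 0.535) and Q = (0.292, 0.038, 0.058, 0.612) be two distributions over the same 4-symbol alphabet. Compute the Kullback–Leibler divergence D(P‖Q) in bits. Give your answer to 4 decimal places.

0.0545 bits

D(P‖Q) = Σ p·log₂(p/q).
  0.352·log₂(0.352/0.292) = 0.09490
  0.011·log₂(0.011/0.038) = -0.01967
  0.102·log₂(0.102/0.058) = 0.08307
  0.535·log₂(0.535/0.612) = -0.10379
D(P‖Q) = 0.0545 bits.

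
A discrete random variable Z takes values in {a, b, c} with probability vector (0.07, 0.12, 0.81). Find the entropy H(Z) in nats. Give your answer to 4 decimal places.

H(Z) = −Σ p·ln p.
  −(0.07)·ln(0.07) = 0.18615
  −(0.12)·ln(0.12) = 0.25443
  −(0.81)·ln(0.81) = 0.17068
Sum: 0.18615 + 0.25443 + 0.17068 = 0.6113 nats.

0.6113 nats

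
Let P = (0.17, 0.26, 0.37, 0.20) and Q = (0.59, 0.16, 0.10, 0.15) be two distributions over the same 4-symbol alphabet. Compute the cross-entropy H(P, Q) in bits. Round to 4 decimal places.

H(P,Q) = −Σ p·log₂ q.
  −0.17·log₂(0.59) = 0.12941
  −0.26·log₂(0.16) = 0.68740
  −0.37·log₂(0.10) = 1.22911
  −0.20·log₂(0.15) = 0.54739
H(P,Q) = 2.5933 bits.

2.5933 bits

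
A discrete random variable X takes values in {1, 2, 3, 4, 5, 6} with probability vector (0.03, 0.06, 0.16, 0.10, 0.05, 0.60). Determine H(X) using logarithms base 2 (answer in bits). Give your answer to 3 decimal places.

H(X) = −Σ p·log₂ p.
  −(0.03)·log₂(0.03) = 0.1518
  −(0.06)·log₂(0.06) = 0.2435
  −(0.16)·log₂(0.16) = 0.4230
  −(0.10)·log₂(0.10) = 0.3322
  −(0.05)·log₂(0.05) = 0.2161
  −(0.60)·log₂(0.60) = 0.4422
Sum: 0.1518 + 0.2435 + 0.4230 + 0.3322 + 0.2161 + 0.4422 = 1.809 bits.

1.809 bits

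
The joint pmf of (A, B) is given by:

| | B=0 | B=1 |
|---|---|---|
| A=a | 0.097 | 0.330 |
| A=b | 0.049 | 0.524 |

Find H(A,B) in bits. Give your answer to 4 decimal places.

H(A,B) = −Σ p(x,y)·log₂ p(x,y) over all 4 cells.
  cell (a,0): −0.097·log₂0.097 = 0.32649
  cell (a,1): −0.330·log₂0.330 = 0.52782
  cell (b,0): −0.049·log₂0.049 = 0.21320
  cell (b,1): −0.524·log₂0.524 = 0.48856
Sum = 1.5561 bits.

1.5561 bits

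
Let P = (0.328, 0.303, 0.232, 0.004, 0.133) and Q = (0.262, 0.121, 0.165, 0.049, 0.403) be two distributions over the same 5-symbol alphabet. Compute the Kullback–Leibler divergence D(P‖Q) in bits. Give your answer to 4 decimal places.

D(P‖Q) = Σ p·log₂(p/q).
  0.328·log₂(0.328/0.262) = 0.10631
  0.303·log₂(0.303/0.121) = 0.40127
  0.232·log₂(0.232/0.165) = 0.11406
  0.004·log₂(0.004/0.049) = -0.01446
  0.133·log₂(0.133/0.403) = -0.21271
D(P‖Q) = 0.3945 bits.

0.3945 bits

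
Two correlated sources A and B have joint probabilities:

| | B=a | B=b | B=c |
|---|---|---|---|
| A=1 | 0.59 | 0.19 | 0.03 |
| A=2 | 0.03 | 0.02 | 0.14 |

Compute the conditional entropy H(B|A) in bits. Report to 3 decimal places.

Marginals: p(A) = (0.8100, 0.1900), p(B) = (0.6200, 0.2100, 0.1700).
H(B|A) = Σ p(A) · H(B|A=·).
  A=1: p=0.8100, H(B|A=1) = 0.9998
  A=2: p=0.1900, H(B|A=2) = 1.0870
Weighted sum = 1.016 bits.

1.016 bits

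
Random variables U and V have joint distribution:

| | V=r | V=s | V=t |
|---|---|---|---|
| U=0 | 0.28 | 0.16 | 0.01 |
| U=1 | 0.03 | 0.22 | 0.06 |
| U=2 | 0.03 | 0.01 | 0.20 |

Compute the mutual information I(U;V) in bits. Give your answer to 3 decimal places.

Marginals: p(U) = (0.4500, 0.3100, 0.2400), p(V) = (0.3400, 0.3900, 0.2700).
I(U;V) = H(U) + H(V) − H(U,V).
H(U) = 1.5363, H(V) = 1.5690, H(U,V) = 2.5621.
I(U;V) = 1.5363 + 1.5690 − 2.5621 = 0.543 bits.

0.543 bits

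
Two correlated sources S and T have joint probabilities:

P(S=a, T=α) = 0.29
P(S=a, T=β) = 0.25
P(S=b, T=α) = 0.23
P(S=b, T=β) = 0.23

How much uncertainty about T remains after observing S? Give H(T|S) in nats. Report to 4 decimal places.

Chain rule: H(T|S) = H(S,T) − H(S).
Marginals: p(S) = (0.5400, 0.4600), p(T) = (0.5200, 0.4800).
H(S,T) = 1.3816 nats; H(S) = 0.6899 nats.
H(T|S) = 1.3816 − 0.6899 = 0.6917 nats.

0.6917 nats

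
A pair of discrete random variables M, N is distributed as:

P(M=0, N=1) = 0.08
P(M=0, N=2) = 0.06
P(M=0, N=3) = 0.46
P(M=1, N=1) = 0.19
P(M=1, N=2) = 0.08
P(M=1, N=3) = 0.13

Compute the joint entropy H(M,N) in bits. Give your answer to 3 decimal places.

H(M,N) = −Σ p(x,y)·log₂ p(x,y) over all 6 cells.
  cell (0,1): −0.08·log₂0.08 = 0.2915
  cell (0,2): −0.06·log₂0.06 = 0.2435
  cell (0,3): −0.46·log₂0.46 = 0.5153
  cell (1,1): −0.19·log₂0.19 = 0.4552
  cell (1,2): −0.08·log₂0.08 = 0.2915
  cell (1,3): −0.13·log₂0.13 = 0.3826
Sum = 2.180 bits.

2.180 bits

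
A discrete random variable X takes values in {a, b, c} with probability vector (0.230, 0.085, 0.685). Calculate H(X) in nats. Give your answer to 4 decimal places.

0.8067 nats

H(X) = −Σ p·ln p.
  −(0.230)·ln(0.230) = 0.33803
  −(0.085)·ln(0.085) = 0.20953
  −(0.685)·ln(0.685) = 0.25916
Sum: 0.33803 + 0.20953 + 0.25916 = 0.8067 nats.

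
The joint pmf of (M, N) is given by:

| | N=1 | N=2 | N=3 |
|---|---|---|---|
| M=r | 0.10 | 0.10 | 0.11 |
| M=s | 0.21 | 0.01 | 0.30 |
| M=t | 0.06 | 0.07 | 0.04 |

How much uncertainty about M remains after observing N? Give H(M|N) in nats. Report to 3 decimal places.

Chain rule: H(M|N) = H(M,N) − H(N).
Marginals: p(M) = (0.3100, 0.5200, 0.1700), p(N) = (0.3700, 0.1800, 0.4500).
H(M,N) = 1.9220 nats; H(N) = 1.0359 nats.
H(M|N) = 1.9220 − 1.0359 = 0.886 nats.

0.886 nats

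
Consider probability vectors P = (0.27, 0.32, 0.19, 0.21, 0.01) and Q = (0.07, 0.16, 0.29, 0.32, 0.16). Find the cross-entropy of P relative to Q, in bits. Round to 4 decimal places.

2.5929 bits

H(P,Q) = −Σ p·log₂ q.
  −0.27·log₂(0.07) = 1.03586
  −0.32·log₂(0.16) = 0.84603
  −0.19·log₂(0.29) = 0.33932
  −0.21·log₂(0.32) = 0.34521
  −0.01·log₂(0.16) = 0.02644
H(P,Q) = 2.5929 bits.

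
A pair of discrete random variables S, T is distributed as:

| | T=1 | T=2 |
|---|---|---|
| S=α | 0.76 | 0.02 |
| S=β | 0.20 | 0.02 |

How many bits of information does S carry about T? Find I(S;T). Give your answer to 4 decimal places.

Marginals: p(S) = (0.7800, 0.2200), p(T) = (0.9600, 0.0400).
I(S;T) = Σ p(x,y)·log₂[p(x,y)/(p(x)p(y))].
  (α,1): 0.76·log₂(1.0150) = 0.01628
  (α,2): 0.02·log₂(0.6410) = -0.01283
  (β,1): 0.20·log₂(0.9470) = -0.01572
  (β,2): 0.02·log₂(2.2727) = 0.02369
Sum = 0.0114 bits.

0.0114 bits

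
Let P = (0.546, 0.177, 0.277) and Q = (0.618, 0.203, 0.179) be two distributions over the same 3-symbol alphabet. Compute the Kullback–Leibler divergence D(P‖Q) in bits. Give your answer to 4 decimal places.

0.0419 bits

D(P‖Q) = Σ p·log₂(p/q).
  0.546·log₂(0.546/0.618) = -0.09757
  0.177·log₂(0.177/0.203) = -0.03500
  0.277·log₂(0.277/0.179) = 0.17449
D(P‖Q) = 0.0419 bits.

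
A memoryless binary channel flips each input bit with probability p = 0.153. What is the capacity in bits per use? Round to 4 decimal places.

0.3827 bits

Binary symmetric channel: C = 1 − h₂(ε) where h₂ is the binary entropy function.
h₂(0.153) = −0.153·log₂0.153 − 0.847·log₂0.847 = 0.6173.
C = 1 − 0.6173 = 0.3827 bits per channel use.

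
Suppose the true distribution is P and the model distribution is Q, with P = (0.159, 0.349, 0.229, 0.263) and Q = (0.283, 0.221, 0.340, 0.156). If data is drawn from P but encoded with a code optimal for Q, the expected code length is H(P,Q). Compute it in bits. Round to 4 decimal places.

2.1110 bits

H(P,Q) = −Σ p·log₂ q.
  −0.159·log₂(0.283) = 0.28956
  −0.349·log₂(0.221) = 0.76008
  −0.229·log₂(0.340) = 0.35641
  −0.263·log₂(0.156) = 0.70494
H(P,Q) = 2.1110 bits.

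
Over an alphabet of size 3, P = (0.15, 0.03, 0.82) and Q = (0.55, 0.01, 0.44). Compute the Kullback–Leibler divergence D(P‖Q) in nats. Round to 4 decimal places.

D(P‖Q) = Σ p·ln(p/q).
  0.15·ln(0.15/0.55) = -0.19489
  0.03·ln(0.03/0.01) = 0.03296
  0.82·ln(0.82/0.44) = 0.51047
D(P‖Q) = 0.3485 nats.

0.3485 nats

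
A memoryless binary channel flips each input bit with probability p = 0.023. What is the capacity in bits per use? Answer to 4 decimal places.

0.8420 bits

Binary symmetric channel: C = 1 − h₂(ε) where h₂ is the binary entropy function.
h₂(0.023) = −0.023·log₂0.023 − 0.977·log₂0.977 = 0.1580.
C = 1 − 0.1580 = 0.8420 bits per channel use.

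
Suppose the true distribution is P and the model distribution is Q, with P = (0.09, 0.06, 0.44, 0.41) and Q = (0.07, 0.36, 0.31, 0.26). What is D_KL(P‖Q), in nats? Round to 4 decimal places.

0.2559 nats

D(P‖Q) = Σ p·ln(p/q).
  0.09·ln(0.09/0.07) = 0.02262
  0.06·ln(0.06/0.36) = -0.10751
  0.44·ln(0.44/0.31) = 0.15409
  0.41·ln(0.41/0.26) = 0.18674
D(P‖Q) = 0.2559 nats.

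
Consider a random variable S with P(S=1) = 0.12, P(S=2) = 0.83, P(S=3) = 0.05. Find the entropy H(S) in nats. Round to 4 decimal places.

H(S) = −Σ p·ln p.
  −(0.12)·ln(0.12) = 0.25443
  −(0.83)·ln(0.83) = 0.15465
  −(0.05)·ln(0.05) = 0.14979
Sum: 0.25443 + 0.15465 + 0.14979 = 0.5589 nats.

0.5589 nats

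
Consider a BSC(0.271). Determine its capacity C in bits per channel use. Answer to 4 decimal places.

0.1571 bits

Binary symmetric channel: C = 1 − h₂(ε) where h₂ is the binary entropy function.
h₂(0.271) = −0.271·log₂0.271 − 0.729·log₂0.729 = 0.8429.
C = 1 − 0.8429 = 0.1571 bits per channel use.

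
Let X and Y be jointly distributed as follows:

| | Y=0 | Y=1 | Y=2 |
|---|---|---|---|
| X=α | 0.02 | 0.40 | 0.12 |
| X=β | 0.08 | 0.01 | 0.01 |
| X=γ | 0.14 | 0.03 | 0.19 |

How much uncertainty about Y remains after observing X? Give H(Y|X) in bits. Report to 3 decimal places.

Chain rule: H(Y|X) = H(X,Y) − H(X).
Marginals: p(X) = (0.5400, 0.1000, 0.3600), p(Y) = (0.2400, 0.4400, 0.3200).
H(X,Y) = 2.4372 bits; H(X) = 1.3429 bits.
H(Y|X) = 2.4372 − 1.3429 = 1.094 bits.

1.094 bits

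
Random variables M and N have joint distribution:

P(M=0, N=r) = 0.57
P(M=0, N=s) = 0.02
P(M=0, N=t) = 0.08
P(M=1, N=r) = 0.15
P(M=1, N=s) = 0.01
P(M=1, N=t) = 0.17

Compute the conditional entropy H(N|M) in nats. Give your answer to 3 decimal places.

0.598 nats

Chain rule: H(N|M) = H(M,N) − H(M).
Marginals: p(M) = (0.6700, 0.3300), p(N) = (0.7200, 0.0300, 0.2500).
H(M,N) = 1.2326 nats; H(M) = 0.6342 nats.
H(N|M) = 1.2326 − 0.6342 = 0.598 nats.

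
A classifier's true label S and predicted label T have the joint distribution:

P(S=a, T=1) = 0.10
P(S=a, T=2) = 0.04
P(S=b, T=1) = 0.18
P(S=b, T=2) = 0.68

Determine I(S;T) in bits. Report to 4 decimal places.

Marginals: p(S) = (0.1400, 0.8600), p(T) = (0.2800, 0.7200).
I(S;T) = Σ p(x,y)·log₂[p(x,y)/(p(x)p(y))].
  (a,1): 0.10·log₂(2.5510) = 0.13511
  (a,2): 0.04·log₂(0.3968) = -0.05334
  (b,1): 0.18·log₂(0.7475) = -0.07557
  (b,2): 0.68·log₂(1.0982) = 0.09189
Sum = 0.0981 bits.

0.0981 bits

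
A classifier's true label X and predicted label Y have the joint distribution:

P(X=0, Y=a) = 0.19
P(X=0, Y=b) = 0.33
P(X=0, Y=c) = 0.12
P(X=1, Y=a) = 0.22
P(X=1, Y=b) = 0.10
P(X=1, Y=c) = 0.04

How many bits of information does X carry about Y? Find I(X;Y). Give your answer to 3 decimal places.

Marginals: p(X) = (0.6400, 0.3600), p(Y) = (0.4100, 0.4300, 0.1600).
I(X;Y) = H(X) + H(Y) − H(X,Y).
H(X) = 0.9427, H(Y) = 1.4740, H(X,Y) = 2.3486.
I(X;Y) = 0.9427 + 1.4740 − 2.3486 = 0.068 bits.

0.068 bits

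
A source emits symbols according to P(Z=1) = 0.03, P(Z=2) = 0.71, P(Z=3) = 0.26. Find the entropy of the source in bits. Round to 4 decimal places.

1.0079 bits

H(Z) = −Σ p·log₂ p.
  −(0.03)·log₂(0.03) = 0.15177
  −(0.71)·log₂(0.71) = 0.35082
  −(0.26)·log₂(0.26) = 0.50529
Sum: 0.15177 + 0.35082 + 0.50529 = 1.0079 bits.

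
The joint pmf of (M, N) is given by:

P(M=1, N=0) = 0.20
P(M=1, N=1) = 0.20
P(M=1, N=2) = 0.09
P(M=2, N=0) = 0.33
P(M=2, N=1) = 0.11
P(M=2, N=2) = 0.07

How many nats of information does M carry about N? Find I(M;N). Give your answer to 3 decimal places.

Marginals: p(M) = (0.4900, 0.5100), p(N) = (0.5300, 0.3100, 0.1600).
I(M;N) = Σ p(x,y)·ln[p(x,y)/(p(x)p(y))].
  (1,0): 0.20·ln(0.7701) = -0.0522
  (1,1): 0.20·ln(1.3167) = 0.0550
  (1,2): 0.09·ln(1.1480) = 0.0124
  (2,0): 0.33·ln(1.2209) = 0.0659
  (2,1): 0.11·ln(0.6958) = -0.0399
  (2,2): 0.07·ln(0.8578) = -0.0107
Sum = 0.030 nats.

0.030 nats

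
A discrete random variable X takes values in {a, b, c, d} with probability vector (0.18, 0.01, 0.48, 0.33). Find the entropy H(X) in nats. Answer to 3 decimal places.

H(X) = −Σ p·ln p.
  −(0.18)·ln(0.18) = 0.3087
  −(0.01)·ln(0.01) = 0.0461
  −(0.48)·ln(0.48) = 0.3523
  −(0.33)·ln(0.33) = 0.3659
Sum: 0.3087 + 0.0461 + 0.3523 + 0.3659 = 1.073 nats.

1.073 nats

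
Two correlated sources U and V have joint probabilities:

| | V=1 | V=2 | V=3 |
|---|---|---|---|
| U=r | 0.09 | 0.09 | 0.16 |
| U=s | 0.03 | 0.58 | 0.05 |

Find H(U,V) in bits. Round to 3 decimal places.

1.872 bits

H(U,V) = −Σ p(x,y)·log₂ p(x,y) over all 6 cells.
  cell (r,1): −0.09·log₂0.09 = 0.3127
  cell (r,2): −0.09·log₂0.09 = 0.3127
  cell (r,3): −0.16·log₂0.16 = 0.4230
  cell (s,1): −0.03·log₂0.03 = 0.1518
  cell (s,2): −0.58·log₂0.58 = 0.4558
  cell (s,3): −0.05·log₂0.05 = 0.2161
Sum = 1.872 bits.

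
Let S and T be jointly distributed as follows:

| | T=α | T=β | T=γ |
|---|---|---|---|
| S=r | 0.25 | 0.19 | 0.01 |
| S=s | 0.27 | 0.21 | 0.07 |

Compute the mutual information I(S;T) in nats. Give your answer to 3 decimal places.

0.021 nats

Marginals: p(S) = (0.4500, 0.5500), p(T) = (0.5200, 0.4000, 0.0800).
I(S;T) = H(S) + H(T) − H(S,T).
H(S) = 0.6881, H(T) = 0.9086, H(S,T) = 1.5756.
I(S;T) = 0.6881 + 0.9086 − 1.5756 = 0.021 nats.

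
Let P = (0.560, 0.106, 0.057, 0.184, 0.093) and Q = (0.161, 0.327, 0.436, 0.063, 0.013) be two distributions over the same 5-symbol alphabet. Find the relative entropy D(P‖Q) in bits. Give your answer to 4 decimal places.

D(P‖Q) = Σ p·log₂(p/q).
  0.560·log₂(0.560/0.161) = 1.00709
  0.106·log₂(0.106/0.327) = -0.17227
  0.057·log₂(0.057/0.436) = -0.16731
  0.184·log₂(0.184/0.063) = 0.28452
  0.093·log₂(0.093/0.013) = 0.26400
D(P‖Q) = 1.2160 bits.

1.2160 bits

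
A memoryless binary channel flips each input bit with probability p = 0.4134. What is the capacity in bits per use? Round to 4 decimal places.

0.0217 bits

Binary symmetric channel: C = 1 − h₂(ε) where h₂ is the binary entropy function.
h₂(0.4134) = −0.4134·log₂0.4134 − 0.5866·log₂0.5866 = 0.9783.
C = 1 − 0.9783 = 0.0217 bits per channel use.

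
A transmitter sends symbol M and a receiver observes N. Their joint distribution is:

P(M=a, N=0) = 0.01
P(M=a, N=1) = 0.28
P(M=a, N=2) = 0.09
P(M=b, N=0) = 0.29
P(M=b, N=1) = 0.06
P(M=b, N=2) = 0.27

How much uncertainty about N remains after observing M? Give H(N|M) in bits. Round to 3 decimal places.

1.207 bits

Marginals: p(M) = (0.3800, 0.6200), p(N) = (0.3000, 0.3400, 0.3600).
H(N|M) = Σ p(M) · H(N|M=·).
  M=a: p=0.3800, H(N|M=a) = 0.9549
  M=b: p=0.6200, H(N|M=b) = 1.3611
Weighted sum = 1.207 bits.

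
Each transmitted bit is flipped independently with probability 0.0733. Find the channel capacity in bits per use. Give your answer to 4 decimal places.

Binary symmetric channel: C = 1 − h₂(ε) where h₂ is the binary entropy function.
h₂(0.0733) = −0.0733·log₂0.0733 − 0.9267·log₂0.9267 = 0.3781.
C = 1 − 0.3781 = 0.6219 bits per channel use.

0.6219 bits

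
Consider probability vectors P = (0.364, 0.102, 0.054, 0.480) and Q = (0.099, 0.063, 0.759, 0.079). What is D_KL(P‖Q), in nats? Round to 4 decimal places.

D(P‖Q) = Σ p·ln(p/q).
  0.364·ln(0.364/0.099) = 0.47394
  0.102·ln(0.102/0.063) = 0.04915
  0.054·ln(0.054/0.759) = -0.14272
  0.480·ln(0.480/0.079) = 0.86608
D(P‖Q) = 1.2464 nats.

1.2464 nats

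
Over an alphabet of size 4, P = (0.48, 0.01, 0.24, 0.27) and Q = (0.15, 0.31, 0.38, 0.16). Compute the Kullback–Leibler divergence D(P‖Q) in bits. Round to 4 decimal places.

0.8006 bits

D(P‖Q) = Σ p·log₂(p/q).
  0.48·log₂(0.48/0.15) = 0.80547
  0.01·log₂(0.01/0.31) = -0.04954
  0.24·log₂(0.24/0.38) = -0.15911
  0.27·log₂(0.27/0.16) = 0.20382
D(P‖Q) = 0.8006 bits.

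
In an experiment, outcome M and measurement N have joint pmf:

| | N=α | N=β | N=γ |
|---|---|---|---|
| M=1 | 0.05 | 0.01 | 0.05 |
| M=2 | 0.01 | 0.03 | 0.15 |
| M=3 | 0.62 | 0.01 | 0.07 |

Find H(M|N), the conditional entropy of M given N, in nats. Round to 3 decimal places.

Marginals: p(M) = (0.1100, 0.1900, 0.7000), p(N) = (0.6800, 0.0500, 0.2700).
H(M|N) = Σ p(N) · H(M|N=·).
  N=α: p=0.6800, H(M|N=α) = 0.3382
  N=β: p=0.0500, H(M|N=β) = 0.9503
  N=γ: p=0.2700, H(M|N=γ) = 0.9888
Weighted sum = 0.544 nats.

0.544 nats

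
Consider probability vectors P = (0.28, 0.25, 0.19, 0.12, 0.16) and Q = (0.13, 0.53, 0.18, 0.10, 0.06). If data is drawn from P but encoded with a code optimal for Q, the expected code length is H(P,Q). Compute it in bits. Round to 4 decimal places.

H(P,Q) = −Σ p·log₂ q.
  −0.28·log₂(0.13) = 0.82416
  −0.25·log₂(0.53) = 0.22898
  −0.19·log₂(0.18) = 0.47005
  −0.12·log₂(0.10) = 0.39863
  −0.16·log₂(0.06) = 0.64942
H(P,Q) = 2.5712 bits.

2.5712 bits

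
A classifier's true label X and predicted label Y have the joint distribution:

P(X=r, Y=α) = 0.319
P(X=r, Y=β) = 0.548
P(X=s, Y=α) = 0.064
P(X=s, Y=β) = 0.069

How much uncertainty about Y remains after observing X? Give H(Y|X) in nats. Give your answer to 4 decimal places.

0.6624 nats

Marginals: p(X) = (0.8670, 0.1330), p(Y) = (0.3830, 0.6170).
H(Y|X) = Σ p(X) · H(Y|X=·).
  X=r: p=0.8670, H(Y|X=r) = 0.6578
  X=s: p=0.1330, H(Y|X=s) = 0.6924
Weighted sum = 0.6624 nats.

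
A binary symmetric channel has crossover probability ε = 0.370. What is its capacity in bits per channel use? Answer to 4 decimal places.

Binary symmetric channel: C = 1 − h₂(ε) where h₂ is the binary entropy function.
h₂(0.370) = −0.370·log₂0.370 − 0.630·log₂0.630 = 0.9507.
C = 1 − 0.9507 = 0.0493 bits per channel use.

0.0493 bits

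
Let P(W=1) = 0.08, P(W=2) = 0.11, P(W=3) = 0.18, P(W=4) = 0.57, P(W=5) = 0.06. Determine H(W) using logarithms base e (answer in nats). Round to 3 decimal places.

1.243 nats

H(W) = −Σ p·ln p.
  −(0.08)·ln(0.08) = 0.2021
  −(0.11)·ln(0.11) = 0.2428
  −(0.18)·ln(0.18) = 0.3087
  −(0.57)·ln(0.57) = 0.3204
  −(0.06)·ln(0.06) = 0.1688
Sum: 0.2021 + 0.2428 + 0.3087 + 0.3204 + 0.1688 = 1.243 nats.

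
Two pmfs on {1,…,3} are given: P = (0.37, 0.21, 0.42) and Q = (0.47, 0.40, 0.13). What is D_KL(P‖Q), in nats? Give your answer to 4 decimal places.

0.2687 nats

D(P‖Q) = Σ p·ln(p/q).
  0.37·ln(0.37/0.47) = -0.08851
  0.21·ln(0.21/0.40) = -0.13531
  0.42·ln(0.42/0.13) = 0.49254
D(P‖Q) = 0.2687 nats.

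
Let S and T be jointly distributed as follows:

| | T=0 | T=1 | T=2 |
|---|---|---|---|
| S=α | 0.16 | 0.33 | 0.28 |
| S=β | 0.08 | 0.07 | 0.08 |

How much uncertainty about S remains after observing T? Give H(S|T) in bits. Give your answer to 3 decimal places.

Marginals: p(S) = (0.7700, 0.2300), p(T) = (0.2400, 0.4000, 0.3600).
H(S|T) = Σ p(T) · H(S|T=·).
  T=0: p=0.2400, H(S|T=0) = 0.9183
  T=1: p=0.4000, H(S|T=1) = 0.6690
  T=2: p=0.3600, H(S|T=2) = 0.7642
Weighted sum = 0.763 bits.

0.763 bits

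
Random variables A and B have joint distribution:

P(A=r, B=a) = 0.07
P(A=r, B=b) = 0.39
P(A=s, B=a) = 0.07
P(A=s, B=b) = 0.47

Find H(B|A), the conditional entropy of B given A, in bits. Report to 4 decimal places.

Marginals: p(A) = (0.4600, 0.5400), p(B) = (0.1400, 0.8600).
H(B|A) = Σ p(A) · H(B|A=·).
  A=r: p=0.4600, H(B|A=r) = 0.6153
  A=s: p=0.5400, H(B|A=s) = 0.5564
Weighted sum = 0.5835 bits.

0.5835 bits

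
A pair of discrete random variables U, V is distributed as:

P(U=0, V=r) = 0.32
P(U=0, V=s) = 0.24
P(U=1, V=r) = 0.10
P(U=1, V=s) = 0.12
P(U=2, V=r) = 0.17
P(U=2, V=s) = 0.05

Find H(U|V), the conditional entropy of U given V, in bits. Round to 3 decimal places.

1.394 bits

Chain rule: H(U|V) = H(U,V) − H(V).
Marginals: p(U) = (0.5600, 0.2200, 0.2200), p(V) = (0.5900, 0.4100).
H(U,V) = 2.3701 bits; H(V) = 0.9765 bits.
H(U|V) = 2.3701 − 0.9765 = 1.394 bits.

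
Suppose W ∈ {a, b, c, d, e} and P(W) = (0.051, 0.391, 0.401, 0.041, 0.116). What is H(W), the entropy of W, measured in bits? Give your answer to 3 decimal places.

H(W) = −Σ p·log₂ p.
  −(0.051)·log₂(0.051) = 0.2190
  −(0.391)·log₂(0.391) = 0.5297
  −(0.401)·log₂(0.401) = 0.5286
  −(0.041)·log₂(0.041) = 0.1889
  −(0.116)·log₂(0.116) = 0.3605
Sum: 0.2190 + 0.5297 + 0.5286 + 0.1889 + 0.3605 = 1.827 bits.

1.827 bits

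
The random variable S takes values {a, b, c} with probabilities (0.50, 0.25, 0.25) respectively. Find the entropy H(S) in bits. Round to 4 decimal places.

H(S) = −Σ p·log₂ p.
  −(0.50)·log₂(0.50) = 0.50000
  −(0.25)·log₂(0.25) = 0.50000
  −(0.25)·log₂(0.25) = 0.50000
Sum: 0.50000 + 0.50000 + 0.50000 = 1.5000 bits.

1.5000 bits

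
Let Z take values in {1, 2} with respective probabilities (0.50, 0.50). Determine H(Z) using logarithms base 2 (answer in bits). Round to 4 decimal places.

H(Z) = −Σ p·log₂ p.
  −(0.50)·log₂(0.50) = 0.50000
  −(0.50)·log₂(0.50) = 0.50000
Sum: 0.50000 + 0.50000 = 1.0000 bits.

1.0000 bits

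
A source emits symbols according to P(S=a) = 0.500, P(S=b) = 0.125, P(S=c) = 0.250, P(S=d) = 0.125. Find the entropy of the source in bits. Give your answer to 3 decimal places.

H(S) = −Σ p·log₂ p.
  −(0.500)·log₂(0.500) = 0.5000
  −(0.125)·log₂(0.125) = 0.3750
  −(0.250)·log₂(0.250) = 0.5000
  −(0.125)·log₂(0.125) = 0.3750
Sum: 0.5000 + 0.3750 + 0.5000 + 0.3750 = 1.750 bits.

1.750 bits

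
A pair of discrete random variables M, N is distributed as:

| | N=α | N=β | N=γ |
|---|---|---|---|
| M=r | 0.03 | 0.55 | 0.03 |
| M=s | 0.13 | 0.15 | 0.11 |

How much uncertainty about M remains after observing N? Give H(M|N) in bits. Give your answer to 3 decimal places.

Marginals: p(M) = (0.6100, 0.3900), p(N) = (0.1600, 0.7000, 0.1400).
H(M|N) = Σ p(N) · H(M|N=·).
  N=α: p=0.1600, H(M|N=α) = 0.6962
  N=β: p=0.7000, H(M|N=β) = 0.7496
  N=γ: p=0.1400, H(M|N=γ) = 0.7496
Weighted sum = 0.741 bits.

0.741 bits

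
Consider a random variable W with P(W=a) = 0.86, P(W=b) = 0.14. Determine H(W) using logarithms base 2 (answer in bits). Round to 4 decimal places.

H(W) = −Σ p·log₂ p.
  −(0.86)·log₂(0.86) = 0.18713
  −(0.14)·log₂(0.14) = 0.39711
Sum: 0.18713 + 0.39711 = 0.5842 bits.

0.5842 bits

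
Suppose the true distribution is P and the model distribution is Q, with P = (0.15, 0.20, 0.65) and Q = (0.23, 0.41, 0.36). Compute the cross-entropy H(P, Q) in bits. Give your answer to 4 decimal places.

H(P,Q) = −Σ p·log₂ q.
  −0.15·log₂(0.23) = 0.31804
  −0.20·log₂(0.41) = 0.25726
  −0.65·log₂(0.36) = 0.95806
H(P,Q) = 1.5334 bits.

1.5334 bits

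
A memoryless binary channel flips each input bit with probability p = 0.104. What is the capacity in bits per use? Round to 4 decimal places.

Binary symmetric channel: C = 1 − h₂(ε) where h₂ is the binary entropy function.
h₂(0.104) = −0.104·log₂0.104 − 0.896·log₂0.896 = 0.4815.
C = 1 − 0.4815 = 0.5185 bits per channel use.

0.5185 bits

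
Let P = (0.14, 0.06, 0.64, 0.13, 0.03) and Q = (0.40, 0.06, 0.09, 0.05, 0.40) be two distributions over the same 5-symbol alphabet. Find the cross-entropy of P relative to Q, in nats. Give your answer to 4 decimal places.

2.2551 nats

H(P,Q) = −Σ p·ln q.
  −0.14·ln(0.40) = 0.12828
  −0.06·ln(0.06) = 0.16880
  −0.64·ln(0.09) = 1.54109
  −0.13·ln(0.05) = 0.38945
  −0.03·ln(0.40) = 0.02749
H(P,Q) = 2.2551 nats.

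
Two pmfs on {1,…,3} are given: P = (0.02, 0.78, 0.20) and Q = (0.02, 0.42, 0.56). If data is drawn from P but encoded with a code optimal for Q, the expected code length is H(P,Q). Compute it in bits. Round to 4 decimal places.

H(P,Q) = −Σ p·log₂ q.
  −0.02·log₂(0.02) = 0.11288
  −0.78·log₂(0.42) = 0.97620
  −0.20·log₂(0.56) = 0.16730
H(P,Q) = 1.2564 bits.

1.2564 bits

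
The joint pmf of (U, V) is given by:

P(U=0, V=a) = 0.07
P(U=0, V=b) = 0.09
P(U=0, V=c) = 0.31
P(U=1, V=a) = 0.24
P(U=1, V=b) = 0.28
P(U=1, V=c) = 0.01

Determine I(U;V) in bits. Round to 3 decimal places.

0.398 bits

Marginals: p(U) = (0.4700, 0.5300), p(V) = (0.3100, 0.3700, 0.3200).
I(U;V) = Σ p(x,y)·log₂[p(x,y)/(p(x)p(y))].
  (0,a): 0.07·log₂(0.4804) = -0.0740
  (0,b): 0.09·log₂(0.5175) = -0.0855
  (0,c): 0.31·log₂(2.0612) = 0.3235
  (1,a): 0.24·log₂(1.4607) = 0.1312
  (1,b): 0.28·log₂(1.4278) = 0.1439
  (1,c): 0.01·log₂(0.0590) = -0.0408
Sum = 0.398 bits.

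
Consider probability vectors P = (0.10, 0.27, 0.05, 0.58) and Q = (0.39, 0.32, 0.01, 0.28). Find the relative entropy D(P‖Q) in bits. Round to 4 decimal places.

0.4629 bits

D(P‖Q) = Σ p·log₂(p/q).
  0.10·log₂(0.10/0.39) = -0.19635
  0.27·log₂(0.27/0.32) = -0.06618
  0.05·log₂(0.05/0.01) = 0.11610
  0.58·log₂(0.58/0.28) = 0.60936
D(P‖Q) = 0.4629 bits.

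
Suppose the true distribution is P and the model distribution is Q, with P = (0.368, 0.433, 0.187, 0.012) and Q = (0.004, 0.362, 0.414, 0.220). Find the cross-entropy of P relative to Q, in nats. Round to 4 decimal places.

2.6550 nats

H(P,Q) = −Σ p·ln q.
  −0.368·ln(0.004) = 2.03190
  −0.433·ln(0.362) = 0.43998
  −0.187·ln(0.414) = 0.16491
  −0.012·ln(0.220) = 0.01817
H(P,Q) = 2.6550 nats.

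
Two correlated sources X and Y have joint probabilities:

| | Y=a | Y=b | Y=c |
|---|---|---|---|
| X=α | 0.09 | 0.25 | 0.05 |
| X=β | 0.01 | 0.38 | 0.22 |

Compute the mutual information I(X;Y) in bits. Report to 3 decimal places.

0.121 bits

Marginals: p(X) = (0.3900, 0.6100), p(Y) = (0.1000, 0.6300, 0.2700).
I(X;Y) = H(X) + H(Y) − H(X,Y).
H(X) = 0.9648, H(Y) = 1.2622, H(X,Y) = 2.1062.
I(X;Y) = 0.9648 + 1.2622 − 2.1062 = 0.121 bits.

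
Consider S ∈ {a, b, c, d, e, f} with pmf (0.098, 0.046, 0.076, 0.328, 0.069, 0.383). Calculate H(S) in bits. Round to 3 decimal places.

H(S) = −Σ p·log₂ p.
  −(0.098)·log₂(0.098) = 0.3284
  −(0.046)·log₂(0.046) = 0.2043
  −(0.076)·log₂(0.076) = 0.2826
  −(0.328)·log₂(0.328) = 0.5275
  −(0.069)·log₂(0.069) = 0.2662
  −(0.383)·log₂(0.383) = 0.5303
Sum: 0.3284 + 0.2043 + 0.2826 + 0.5275 + 0.2662 + 0.5303 = 2.139 bits.

2.139 bits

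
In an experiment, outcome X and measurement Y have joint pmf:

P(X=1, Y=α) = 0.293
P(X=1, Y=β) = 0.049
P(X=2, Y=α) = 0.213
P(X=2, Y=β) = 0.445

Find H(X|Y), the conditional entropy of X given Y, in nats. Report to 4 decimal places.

0.5041 nats

Chain rule: H(X|Y) = H(X,Y) − H(Y).
Marginals: p(X) = (0.3420, 0.6580), p(Y) = (0.5060, 0.4940).
H(X,Y) = 1.1972 nats; H(Y) = 0.6931 nats.
H(X|Y) = 1.1972 − 0.6931 = 0.5041 nats.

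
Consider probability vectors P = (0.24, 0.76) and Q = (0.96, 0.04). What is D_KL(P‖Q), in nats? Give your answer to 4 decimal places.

D(P‖Q) = Σ p·ln(p/q).
  0.24·ln(0.24/0.96) = -0.33271
  0.76·ln(0.76/0.04) = 2.23777
D(P‖Q) = 1.9051 nats.

1.9051 nats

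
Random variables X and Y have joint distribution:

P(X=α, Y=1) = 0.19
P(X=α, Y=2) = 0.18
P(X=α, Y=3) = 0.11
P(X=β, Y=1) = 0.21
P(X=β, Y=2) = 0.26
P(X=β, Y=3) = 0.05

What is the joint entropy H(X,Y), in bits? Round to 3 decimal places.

2.445 bits

H(X,Y) = −Σ p(x,y)·log₂ p(x,y) over all 6 cells.
  cell (α,1): −0.19·log₂0.19 = 0.4552
  cell (α,2): −0.18·log₂0.18 = 0.4453
  cell (α,3): −0.11·log₂0.11 = 0.3503
  cell (β,1): −0.21·log₂0.21 = 0.4728
  cell (β,2): −0.26·log₂0.26 = 0.5053
  cell (β,3): −0.05·log₂0.05 = 0.2161
Sum = 2.445 bits.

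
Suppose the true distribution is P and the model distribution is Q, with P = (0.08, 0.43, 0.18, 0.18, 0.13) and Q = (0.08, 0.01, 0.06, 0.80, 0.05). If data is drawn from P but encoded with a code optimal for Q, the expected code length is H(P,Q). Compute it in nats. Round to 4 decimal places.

3.1183 nats

H(P,Q) = −Σ p·ln q.
  −0.08·ln(0.08) = 0.20206
  −0.43·ln(0.01) = 1.98022
  −0.18·ln(0.06) = 0.50641
  −0.18·ln(0.80) = 0.04017
  −0.13·ln(0.05) = 0.38945
H(P,Q) = 3.1183 nats.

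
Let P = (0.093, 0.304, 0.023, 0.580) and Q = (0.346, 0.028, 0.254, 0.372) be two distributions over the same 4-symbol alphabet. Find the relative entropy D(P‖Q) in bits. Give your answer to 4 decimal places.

D(P‖Q) = Σ p·log₂(p/q).
  0.093·log₂(0.093/0.346) = -0.17628
  0.304·log₂(0.304/0.028) = 1.04593
  0.023·log₂(0.023/0.254) = -0.07970
  0.580·log₂(0.580/0.372) = 0.37164
D(P‖Q) = 1.1616 bits.

1.1616 bits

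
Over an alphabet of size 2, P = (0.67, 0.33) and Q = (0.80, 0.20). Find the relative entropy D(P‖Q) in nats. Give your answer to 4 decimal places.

0.0464 nats

D(P‖Q) = Σ p·ln(p/q).
  0.67·ln(0.67/0.80) = -0.11881
  0.33·ln(0.33/0.20) = 0.16526
D(P‖Q) = 0.0464 nats.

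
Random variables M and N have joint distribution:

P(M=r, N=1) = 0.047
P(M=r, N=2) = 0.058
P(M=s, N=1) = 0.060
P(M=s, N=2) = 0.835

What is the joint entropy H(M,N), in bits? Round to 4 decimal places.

H(M,N) = −Σ p(x,y)·log₂ p(x,y) over all 4 cells.
  cell (r,1): −0.047·log₂0.047 = 0.20733
  cell (r,2): −0.058·log₂0.058 = 0.23825
  cell (s,1): −0.060·log₂0.060 = 0.24353
  cell (s,2): −0.835·log₂0.835 = 0.21723
Sum = 0.9063 bits.

0.9063 bits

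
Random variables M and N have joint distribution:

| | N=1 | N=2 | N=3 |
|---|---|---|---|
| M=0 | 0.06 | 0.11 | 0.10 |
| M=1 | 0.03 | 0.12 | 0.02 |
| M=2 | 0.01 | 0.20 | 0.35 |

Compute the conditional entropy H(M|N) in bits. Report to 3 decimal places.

1.251 bits

Marginals: p(M) = (0.2700, 0.1700, 0.5600), p(N) = (0.1000, 0.4300, 0.4700).
H(M|N) = Σ p(N) · H(M|N=·).
  N=1: p=0.1000, H(M|N=1) = 1.2955
  N=2: p=0.4300, H(M|N=2) = 1.5306
  N=3: p=0.4700, H(M|N=3) = 0.9856
Weighted sum = 1.251 bits.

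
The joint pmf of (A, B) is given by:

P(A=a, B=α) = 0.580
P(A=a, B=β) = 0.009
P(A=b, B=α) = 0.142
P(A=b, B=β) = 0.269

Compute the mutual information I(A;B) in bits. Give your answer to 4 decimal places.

Marginals: p(A) = (0.5890, 0.4110), p(B) = (0.7220, 0.2780).
I(A;B) = H(A) + H(B) − H(A,B).
H(A) = 0.9770, H(B) = 0.8527, H(A,B) = 1.4264.
I(A;B) = 0.9770 + 0.8527 − 1.4264 = 0.4033 bits.

0.4033 bits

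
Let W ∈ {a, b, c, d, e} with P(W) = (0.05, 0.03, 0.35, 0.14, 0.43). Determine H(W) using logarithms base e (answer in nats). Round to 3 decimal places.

H(W) = −Σ p·ln p.
  −(0.05)·ln(0.05) = 0.1498
  −(0.03)·ln(0.03) = 0.1052
  −(0.35)·ln(0.35) = 0.3674
  −(0.14)·ln(0.14) = 0.2753
  −(0.43)·ln(0.43) = 0.3629
Sum: 0.1498 + 0.1052 + 0.3674 + 0.2753 + 0.3629 = 1.261 nats.

1.261 nats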